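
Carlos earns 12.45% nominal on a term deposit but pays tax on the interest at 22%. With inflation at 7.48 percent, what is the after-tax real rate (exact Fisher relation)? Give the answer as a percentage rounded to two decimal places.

After-tax nominal return = 12.45% × (1 − 0.22) = 9.7110%.
1 + r = 1.09711 / 1.07480 = 1.020757
After-tax real rate = 1.020757 − 1 → 2.08%.

2.08%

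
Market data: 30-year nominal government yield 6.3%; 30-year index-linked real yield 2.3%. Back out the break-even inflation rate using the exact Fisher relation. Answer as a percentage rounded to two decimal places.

(1 + π) = (1 + i)/(1 + r) = 1.06300 / 1.02300 = 1.039101
Break-even inflation = 1.039101 − 1 → 3.91%.

3.91%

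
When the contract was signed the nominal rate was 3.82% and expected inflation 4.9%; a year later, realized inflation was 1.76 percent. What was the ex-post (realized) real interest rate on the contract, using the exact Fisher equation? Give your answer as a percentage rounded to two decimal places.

2.02%

Ex-post: (1 + 0.0382)/(1 + 0.0176) − 1 = 2.0244%
So the realized real rate is 2.02%.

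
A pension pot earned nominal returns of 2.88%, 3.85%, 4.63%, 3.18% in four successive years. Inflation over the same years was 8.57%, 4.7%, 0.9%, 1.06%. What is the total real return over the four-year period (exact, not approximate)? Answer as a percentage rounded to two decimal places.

Compound the nominal returns: 1.0288 × 1.0385 × 1.0463 × 1.0318 = 1.153425.
Compound inflation: 1.0857 × 1.0470 × 1.0090 × 1.0106 = 1.159116.
Deflate: 1.153425 / 1.159116 = 0.995090.
Total real return = 0.995090 − 1 → -0.49%.

-0.49%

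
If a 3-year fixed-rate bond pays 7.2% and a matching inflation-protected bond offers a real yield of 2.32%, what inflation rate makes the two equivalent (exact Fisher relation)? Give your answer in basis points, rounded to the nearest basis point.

(1 + π) = (1 + i)/(1 + r) = 1.07200 / 1.02320 = 1.047694
Break-even inflation = 1.047694 − 1 → 477 basis points.

477 basis points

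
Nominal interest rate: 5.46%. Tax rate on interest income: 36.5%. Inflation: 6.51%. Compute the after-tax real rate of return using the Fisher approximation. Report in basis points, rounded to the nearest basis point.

-304 basis points

After-tax nominal return = 5.46% × (1 − 0.365) = 3.4671%.
r ≈ 3.4671% − 6.51% → -304 basis points.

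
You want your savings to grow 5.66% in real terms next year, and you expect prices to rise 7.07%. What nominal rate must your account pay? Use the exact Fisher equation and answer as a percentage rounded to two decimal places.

(1 + i) = (1 + r)(1 + π) = 1.05660 × 1.07070 = 1.13130162
i = 1.13130162 − 1, so the required nominal rate is 13.13%.

13.13%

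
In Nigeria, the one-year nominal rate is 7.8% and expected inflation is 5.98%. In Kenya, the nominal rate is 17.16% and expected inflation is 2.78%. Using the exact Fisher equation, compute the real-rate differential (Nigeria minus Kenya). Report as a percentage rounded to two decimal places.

-12.27%

Nigeria: (1 + 0.0780)/(1 + 0.0598) − 1 = 1.7173%
Kenya: (1 + 0.1716)/(1 + 0.0278) − 1 = 13.9910%
Differential = 1.7173% − 13.9910% = -12.2737% → -12.27%.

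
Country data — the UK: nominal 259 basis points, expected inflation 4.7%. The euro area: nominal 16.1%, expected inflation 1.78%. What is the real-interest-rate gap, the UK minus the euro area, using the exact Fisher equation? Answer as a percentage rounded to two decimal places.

-16.08%

The UK: (1 + 0.0259)/(1 + 0.0470) − 1 = -2.0153%
The euro area: (1 + 0.1610)/(1 + 0.0178) − 1 = 14.0696%
Differential = -2.0153% − 14.0696% = -16.0848% → -16.08%.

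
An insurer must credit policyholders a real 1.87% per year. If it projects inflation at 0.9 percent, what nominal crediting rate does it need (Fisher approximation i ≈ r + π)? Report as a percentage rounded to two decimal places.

2.77%

i ≈ r + π = 1.87% + 0.9% = 2.77%.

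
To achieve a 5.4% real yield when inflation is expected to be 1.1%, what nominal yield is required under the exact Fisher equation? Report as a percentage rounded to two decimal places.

6.56%

(1 + i) = (1 + r)(1 + π) = 1.05400 × 1.01100 = 1.065594
i = 1.065594 − 1, so the required nominal rate is 6.56%.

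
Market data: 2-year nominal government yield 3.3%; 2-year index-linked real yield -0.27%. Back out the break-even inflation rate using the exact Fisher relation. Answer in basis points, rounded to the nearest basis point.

(1 + π) = (1 + i)/(1 + r) = 1.03300 / 0.99730 = 1.035797
Break-even inflation = 1.035797 − 1 → 358 basis points.

358 basis points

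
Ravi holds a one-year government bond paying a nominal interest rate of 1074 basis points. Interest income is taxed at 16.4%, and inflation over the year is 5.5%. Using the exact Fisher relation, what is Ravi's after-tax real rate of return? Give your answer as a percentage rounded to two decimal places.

After-tax nominal return = 10.74% × (1 − 0.164) = 8.97864%.
1 + r = 1.0897864 / 1.05500 = 1.032973
After-tax real rate = 1.032973 − 1 → 3.30%.

3.30%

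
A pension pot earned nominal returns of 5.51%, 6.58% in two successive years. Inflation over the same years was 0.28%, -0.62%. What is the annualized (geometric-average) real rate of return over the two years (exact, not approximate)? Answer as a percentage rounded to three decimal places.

Compound the nominal returns: 1.0551 × 1.0658 = 1.12452558.
Compound inflation: 1.0028 × 0.9938 = 0.99658264.
Deflate: 1.12452558 / 0.99658264 = 1.12838167.
Annualized real rate = 1.12838167^(1/2) − 1 = 6.2253% → 6.225%.

6.225%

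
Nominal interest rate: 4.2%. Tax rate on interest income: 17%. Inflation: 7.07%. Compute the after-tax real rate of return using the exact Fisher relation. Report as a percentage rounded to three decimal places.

After-tax nominal return = 4.2% × (1 − 0.17) = 3.4860%.
1 + r = 1.03486 / 1.07070 = 0.966527
After-tax real rate = 0.966527 − 1 → -3.347%.

-3.347%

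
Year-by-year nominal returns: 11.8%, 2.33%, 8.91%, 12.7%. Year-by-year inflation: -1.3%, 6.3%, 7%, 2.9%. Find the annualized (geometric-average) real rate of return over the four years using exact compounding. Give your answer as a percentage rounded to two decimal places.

Compound the nominal returns: 1.1180 × 1.0233 × 1.0891 × 1.1270 = 1.40422420.
Compound inflation: 0.9870 × 1.0630 × 1.0700 × 1.0290 = 1.15517976.
Deflate: 1.40422420 / 1.15517976 = 1.21558934.
Annualized real rate = 1.21558934^(1/4) − 1 = 5.0018% → 5.00%.

5.00%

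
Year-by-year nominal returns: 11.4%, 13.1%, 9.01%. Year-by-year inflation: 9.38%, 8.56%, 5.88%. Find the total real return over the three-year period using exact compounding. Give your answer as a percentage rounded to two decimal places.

9.24%

Nominal growth factor = 1.1140 × 1.1310 × 1.0901 = 1.373454
Price-level growth factor = 1.0938 × 1.0856 × 1.0588 = 1.257250
Real growth factor = 1.373454 / 1.257250 = 1.092427
Total real return = 1.092427 − 1 → 9.24%.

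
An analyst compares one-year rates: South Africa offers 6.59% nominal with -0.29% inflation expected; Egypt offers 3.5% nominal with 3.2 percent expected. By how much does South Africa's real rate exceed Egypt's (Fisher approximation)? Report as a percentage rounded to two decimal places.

South Africa: 6.59% − (-0.29%) = 6.880%
Egypt: 3.5% − 3.2% = 0.300%
Differential = 6.580% → 6.58%.

6.58%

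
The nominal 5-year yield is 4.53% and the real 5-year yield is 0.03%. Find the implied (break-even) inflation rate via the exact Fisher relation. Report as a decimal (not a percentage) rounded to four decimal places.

0.0450

(1 + π) = (1 + i)/(1 + r) = 1.04530 / 1.00030 = 1.044987
Break-even inflation = 1.044987 − 1 → 0.0450.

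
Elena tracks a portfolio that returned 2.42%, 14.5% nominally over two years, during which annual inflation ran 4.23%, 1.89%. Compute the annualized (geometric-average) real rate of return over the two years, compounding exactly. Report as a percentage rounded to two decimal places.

Compound the nominal returns: 1.0242 × 1.1450 = 1.17270900.
Compound inflation: 1.0423 × 1.0189 = 1.06199947.
Deflate: 1.17270900 / 1.06199947 = 1.10424631.
Annualized real rate = 1.10424631^(1/2) − 1 = 5.0831% → 5.08%.

5.08%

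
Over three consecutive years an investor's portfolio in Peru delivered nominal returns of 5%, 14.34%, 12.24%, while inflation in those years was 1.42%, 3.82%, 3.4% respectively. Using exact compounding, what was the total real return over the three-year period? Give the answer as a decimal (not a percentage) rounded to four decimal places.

Compound the nominal returns: 1.0500 × 1.1434 × 1.1224 = 1.347520.
Compound inflation: 1.0142 × 1.0382 × 1.0340 = 1.088742.
Deflate: 1.347520 / 1.088742 = 1.237685.
Total real return = 1.237685 − 1 → 0.2377.

0.2377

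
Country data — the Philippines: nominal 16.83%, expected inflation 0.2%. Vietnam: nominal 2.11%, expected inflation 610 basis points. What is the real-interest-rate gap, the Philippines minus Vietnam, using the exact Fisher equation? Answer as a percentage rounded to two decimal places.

20.36%

The Philippines: (1 + 0.1683)/(1 + 0.0020) − 1 = 16.5968%
Vietnam: (1 + 0.0211)/(1 + 0.0610) − 1 = -3.7606%
Differential = 16.5968% − (-3.7606%) = 20.3574% → 20.36%.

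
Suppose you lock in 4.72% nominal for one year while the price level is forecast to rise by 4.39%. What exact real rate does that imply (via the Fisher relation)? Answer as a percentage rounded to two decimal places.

0.32%

By the Fisher relation, 1 + r = (1 + i)/(1 + π).
1 + r = 1.04720 / 1.04390 = 1.003161
r = 1.003161 − 1 = 0.3161%, i.e. 0.32%.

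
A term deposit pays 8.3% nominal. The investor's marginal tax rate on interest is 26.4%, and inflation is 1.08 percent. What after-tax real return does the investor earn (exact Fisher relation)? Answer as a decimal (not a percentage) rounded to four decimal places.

After-tax nominal return = 8.3% × (1 − 0.264) = 6.1088%.
1 + r = 1.061088 / 1.01080 = 1.049751
After-tax real rate = 1.049751 − 1 → 0.0498.

0.0498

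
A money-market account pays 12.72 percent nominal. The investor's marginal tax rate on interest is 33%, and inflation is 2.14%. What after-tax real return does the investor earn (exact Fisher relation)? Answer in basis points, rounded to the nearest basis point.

After-tax nominal return = 12.72% × (1 − 0.33) = 8.5224%.
1 + r = 1.085224 / 1.02140 = 1.062487
After-tax real rate = 1.062487 − 1 → 625 basis points.

625 basis points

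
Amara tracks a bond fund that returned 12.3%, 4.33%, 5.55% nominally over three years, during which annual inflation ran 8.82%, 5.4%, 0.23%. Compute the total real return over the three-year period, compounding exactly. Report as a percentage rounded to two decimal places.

Compound the nominal returns: 1.1230 × 1.0433 × 1.0555 = 1.236651.
Compound inflation: 1.0882 × 1.0540 × 1.0023 = 1.149601.
Deflate: 1.236651 / 1.149601 = 1.075722.
Total real return = 1.075722 − 1 → 7.57%.

7.57%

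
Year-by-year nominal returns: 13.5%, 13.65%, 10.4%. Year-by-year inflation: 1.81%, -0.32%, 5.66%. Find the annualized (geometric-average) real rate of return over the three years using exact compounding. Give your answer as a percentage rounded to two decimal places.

Nominal growth factor = 1.1350 × 1.1365 × 1.1040 = 1.42407996
Price-level growth factor = 1.0181 × 0.9968 × 1.0566 = 1.07228214
Real growth factor = 1.42407996 / 1.07228214 = 1.32808326
Annualized real rate = 1.32808326^(1/3) − 1 = 9.9196% → 9.92%.

9.92%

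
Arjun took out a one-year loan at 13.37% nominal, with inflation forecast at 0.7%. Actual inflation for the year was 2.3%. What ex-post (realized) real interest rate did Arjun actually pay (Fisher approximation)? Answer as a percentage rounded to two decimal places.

11.07%

Ex-post: 13.37% − 2.3% = 11.070%
So the realized real rate is 11.07%.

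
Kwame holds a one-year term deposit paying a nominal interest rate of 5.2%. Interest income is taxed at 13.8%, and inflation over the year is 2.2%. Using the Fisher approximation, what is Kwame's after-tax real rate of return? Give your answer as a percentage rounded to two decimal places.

2.28%

After-tax nominal return = 5.2% × (1 − 0.138) = 4.4824%.
r ≈ 4.4824% − 2.2% → 2.28%.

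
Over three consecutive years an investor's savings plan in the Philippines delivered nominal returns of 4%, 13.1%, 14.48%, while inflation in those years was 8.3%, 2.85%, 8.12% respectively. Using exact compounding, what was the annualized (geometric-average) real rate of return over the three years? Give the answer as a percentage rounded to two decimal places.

Nominal growth factor = 1.0400 × 1.1310 × 1.1448 = 1.34655955
Price-level growth factor = 1.0830 × 1.0285 × 1.0812 = 1.20431138
Real growth factor = 1.34655955 / 1.20431138 = 1.11811578
Annualized real rate = 1.11811578^(1/3) − 1 = 3.7916% → 3.79%.

3.79%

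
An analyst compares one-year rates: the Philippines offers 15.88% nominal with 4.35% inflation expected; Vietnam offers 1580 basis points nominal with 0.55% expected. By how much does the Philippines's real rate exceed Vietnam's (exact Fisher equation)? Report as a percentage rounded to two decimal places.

-4.12%

The Philippines: (1 + 0.1588)/(1 + 0.0435) − 1 = 11.0494%
Vietnam: (1 + 0.1580)/(1 + 0.0055) − 1 = 15.1666%
Differential = 11.0494% − 15.1666% = -4.1172% → -4.12%.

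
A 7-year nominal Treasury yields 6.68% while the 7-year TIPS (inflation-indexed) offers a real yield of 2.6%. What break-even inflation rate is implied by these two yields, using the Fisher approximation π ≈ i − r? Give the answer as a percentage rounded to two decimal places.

4.08%

π ≈ i − r = 6.68% − 2.6% → 4.08%.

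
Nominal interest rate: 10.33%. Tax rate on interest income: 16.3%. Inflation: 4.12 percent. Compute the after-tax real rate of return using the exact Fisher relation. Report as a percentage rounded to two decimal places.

After-tax nominal return = 10.33% × (1 − 0.163) = 8.64621%.
1 + r = 1.0864621 / 1.04120 = 1.043471
After-tax real rate = 1.043471 − 1 → 4.35%.

4.35%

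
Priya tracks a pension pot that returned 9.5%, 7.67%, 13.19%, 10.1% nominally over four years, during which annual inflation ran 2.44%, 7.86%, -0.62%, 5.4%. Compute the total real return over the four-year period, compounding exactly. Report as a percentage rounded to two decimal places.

26.95%

Nominal growth factor = 1.0950 × 1.0767 × 1.1319 × 1.1010 = 1.469279
Price-level growth factor = 1.0244 × 1.0786 × 0.9938 × 1.0540 = 1.157363
Real growth factor = 1.469279 / 1.157363 = 1.269506
Total real return = 1.269506 − 1 → 26.95%.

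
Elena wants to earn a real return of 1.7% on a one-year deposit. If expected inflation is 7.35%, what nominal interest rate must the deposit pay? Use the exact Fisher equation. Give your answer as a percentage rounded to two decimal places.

(1 + i) = (1 + r)(1 + π) = 1.01700 × 1.07350 = 1.0917495
i = 1.0917495 − 1, so the required nominal rate is 9.17%.

9.17%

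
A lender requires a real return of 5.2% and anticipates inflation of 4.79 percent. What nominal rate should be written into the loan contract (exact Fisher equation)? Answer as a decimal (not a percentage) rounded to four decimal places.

(1 + i) = (1 + r)(1 + π) = 1.05200 × 1.04790 = 1.1023908
i = 1.1023908 − 1, so the required nominal rate is 0.1024.

0.1024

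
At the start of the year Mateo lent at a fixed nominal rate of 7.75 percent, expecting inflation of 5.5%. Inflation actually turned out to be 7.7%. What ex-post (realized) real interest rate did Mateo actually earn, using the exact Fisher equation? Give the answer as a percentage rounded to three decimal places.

0.046%

Ex-post: (1 + 0.0775)/(1 + 0.0770) − 1 = 0.0464%
So the realized real rate is 0.046%.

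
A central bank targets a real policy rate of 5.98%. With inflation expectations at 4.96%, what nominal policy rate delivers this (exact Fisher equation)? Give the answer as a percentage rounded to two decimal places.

11.24%

(1 + i) = (1 + r)(1 + π) = 1.05980 × 1.04960 = 1.11236608
i = 1.11236608 − 1, so the required nominal rate is 11.24%.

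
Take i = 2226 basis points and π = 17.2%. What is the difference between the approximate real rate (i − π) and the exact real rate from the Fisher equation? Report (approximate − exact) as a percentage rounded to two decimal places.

Approximate: r ≈ 22.260% − 17.200% = 5.0600%
Exact: (1 + 0.2226)/(1 + 0.1720) − 1 = 4.3174%
Error = 5.0600% − 4.3174% = 0.7426% → 0.74%.

0.74%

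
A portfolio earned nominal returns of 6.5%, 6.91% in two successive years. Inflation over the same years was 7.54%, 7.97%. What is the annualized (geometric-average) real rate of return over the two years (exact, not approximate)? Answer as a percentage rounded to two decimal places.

Compound the nominal returns: 1.0650 × 1.0691 = 1.13859150.
Compound inflation: 1.0754 × 1.0797 = 1.16110938.
Deflate: 1.13859150 / 1.16110938 = 0.98060658.
Annualized real rate = 0.98060658^(1/2) − 1 = -0.9744% → -0.97%.

-0.97%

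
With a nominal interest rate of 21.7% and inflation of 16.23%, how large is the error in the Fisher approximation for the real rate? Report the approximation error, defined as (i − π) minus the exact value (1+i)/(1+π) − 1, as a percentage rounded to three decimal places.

Approximate: r ≈ 21.700% − 16.230% = 5.4700%
Exact: (1 + 0.2170)/(1 + 0.1623) − 1 = 4.7062%
Error = 5.4700% − 4.7062% = 0.7638% → 0.764%.

0.764%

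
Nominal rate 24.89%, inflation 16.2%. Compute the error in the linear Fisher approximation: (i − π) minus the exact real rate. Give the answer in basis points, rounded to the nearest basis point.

121 basis points

Approximate: r ≈ 24.890% − 16.200% = 8.6900%
Exact: (1 + 0.2489)/(1 + 0.1620) − 1 = 7.4785%
Error = 8.6900% − 7.4785% = 1.2115% → 121 basis points.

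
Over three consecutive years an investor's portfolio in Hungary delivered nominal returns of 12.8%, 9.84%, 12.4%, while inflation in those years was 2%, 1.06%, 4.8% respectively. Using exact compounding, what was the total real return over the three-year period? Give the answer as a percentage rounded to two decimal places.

Compound the nominal returns: 1.1280 × 1.0984 × 1.1240 = 1.392631.
Compound inflation: 1.0200 × 1.0106 × 1.0480 = 1.080291.
Deflate: 1.392631 / 1.080291 = 1.289125.
Total real return = 1.289125 − 1 → 28.91%.

28.91%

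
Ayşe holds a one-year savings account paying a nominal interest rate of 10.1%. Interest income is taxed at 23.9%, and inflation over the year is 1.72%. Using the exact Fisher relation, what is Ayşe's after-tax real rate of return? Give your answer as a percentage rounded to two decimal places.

5.87%

After-tax nominal return = 10.1% × (1 − 0.239) = 7.6861%.
1 + r = 1.076861 / 1.01720 = 1.058652
After-tax real rate = 1.058652 − 1 → 5.87%.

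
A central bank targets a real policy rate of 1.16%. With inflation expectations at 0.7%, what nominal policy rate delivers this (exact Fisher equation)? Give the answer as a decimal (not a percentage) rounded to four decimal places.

(1 + i) = (1 + r)(1 + π) = 1.01160 × 1.00700 = 1.0186812
i = 1.0186812 − 1, so the required nominal rate is 0.0187.

0.0187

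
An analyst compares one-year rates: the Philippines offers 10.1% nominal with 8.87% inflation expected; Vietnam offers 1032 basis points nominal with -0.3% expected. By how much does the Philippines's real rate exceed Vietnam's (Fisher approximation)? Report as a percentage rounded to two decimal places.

The Philippines: 10.1% − 8.87% = 1.230%
Vietnam: 10.32% − (-0.3%) = 10.620%
Differential = -9.390% → -9.39%.

-9.39%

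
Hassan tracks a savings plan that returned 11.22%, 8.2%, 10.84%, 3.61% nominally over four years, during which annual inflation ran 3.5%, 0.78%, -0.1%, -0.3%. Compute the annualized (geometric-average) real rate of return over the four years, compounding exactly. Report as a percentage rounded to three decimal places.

Nominal growth factor = 1.1122 × 1.0820 × 1.1084 × 1.0361 = 1.38200095
Price-level growth factor = 1.0350 × 1.0078 × 0.9990 × 0.9970 = 1.03890384
Real growth factor = 1.38200095 / 1.03890384 = 1.33024916
Annualized real rate = 1.33024916^(1/4) − 1 = 7.3948% → 7.395%.

7.395%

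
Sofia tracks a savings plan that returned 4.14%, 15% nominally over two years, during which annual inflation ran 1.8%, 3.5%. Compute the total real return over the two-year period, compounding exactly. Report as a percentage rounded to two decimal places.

13.67%

Nominal growth factor = 1.0414 × 1.1500 = 1.197610
Price-level growth factor = 1.0180 × 1.0350 = 1.053630
Real growth factor = 1.197610 / 1.053630 = 1.136651
Total real return = 1.136651 − 1 → 13.67%.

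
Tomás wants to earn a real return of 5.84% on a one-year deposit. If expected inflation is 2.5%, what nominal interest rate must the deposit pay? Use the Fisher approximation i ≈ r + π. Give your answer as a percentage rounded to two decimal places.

8.34%

i ≈ r + π = 5.84% + 2.5% = 8.34%.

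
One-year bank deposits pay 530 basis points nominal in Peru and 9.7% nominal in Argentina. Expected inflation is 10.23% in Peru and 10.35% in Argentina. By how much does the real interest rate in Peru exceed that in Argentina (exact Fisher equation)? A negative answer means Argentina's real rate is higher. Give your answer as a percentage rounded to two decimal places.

-3.88%

Peru: (1 + 0.0530)/(1 + 0.1023) − 1 = -4.4725%
Argentina: (1 + 0.0970)/(1 + 0.1035) − 1 = -0.5890%
Differential = -4.4725% − (-0.5890%) = -3.8834% → -3.88%.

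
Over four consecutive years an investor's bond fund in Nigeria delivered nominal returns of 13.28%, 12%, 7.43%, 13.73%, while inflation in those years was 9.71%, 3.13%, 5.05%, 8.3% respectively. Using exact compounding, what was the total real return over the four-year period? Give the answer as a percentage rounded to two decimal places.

Compound the nominal returns: 1.1328 × 1.1200 × 1.0743 × 1.1373 = 1.550143.
Compound inflation: 1.0971 × 1.0313 × 1.0505 × 1.0830 = 1.287229.
Deflate: 1.550143 / 1.287229 = 1.204249.
Total real return = 1.204249 − 1 → 20.42%.

20.42%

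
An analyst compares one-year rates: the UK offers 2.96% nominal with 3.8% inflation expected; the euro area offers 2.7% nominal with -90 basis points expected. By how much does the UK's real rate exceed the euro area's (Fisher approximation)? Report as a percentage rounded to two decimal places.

The UK: 2.96% − 3.8% = -0.840%
The euro area: 2.7% − (-0.9%) = 3.600%
Differential = -4.440% → -4.44%.

-4.44%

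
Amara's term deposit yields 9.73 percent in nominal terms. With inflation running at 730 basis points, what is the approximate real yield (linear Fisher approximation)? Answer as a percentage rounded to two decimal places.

r ≈ i − π = 9.73% − 7.3% = 2.43%.

2.43%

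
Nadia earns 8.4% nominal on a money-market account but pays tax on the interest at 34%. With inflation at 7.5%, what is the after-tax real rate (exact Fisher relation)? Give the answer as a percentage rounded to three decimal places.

After-tax nominal return = 8.4% × (1 − 0.34) = 5.5440%.
1 + r = 1.05544 / 1.07500 = 0.9818047
After-tax real rate = 0.9818047 − 1 → -1.820%.

-1.820%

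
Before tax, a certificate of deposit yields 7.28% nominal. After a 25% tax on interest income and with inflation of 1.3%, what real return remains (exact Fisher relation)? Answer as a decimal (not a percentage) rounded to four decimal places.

0.0411

After-tax nominal return = 7.28% × (1 − 0.25) = 5.4600%.
1 + r = 1.05460 / 1.01300 = 1.041066
After-tax real rate = 1.041066 − 1 → 0.0411.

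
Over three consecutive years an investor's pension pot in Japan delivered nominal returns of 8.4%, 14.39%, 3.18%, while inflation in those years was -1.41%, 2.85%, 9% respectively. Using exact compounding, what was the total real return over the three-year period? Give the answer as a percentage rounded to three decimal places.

Compound the nominal returns: 1.0840 × 1.1439 × 1.0318 = 1.2794192.
Compound inflation: 0.9859 × 1.0285 × 1.0900 = 1.1052580.
Deflate: 1.2794192 / 1.1052580 = 1.1575752.
Total real return = 1.1575752 − 1 → 15.758%.

15.758%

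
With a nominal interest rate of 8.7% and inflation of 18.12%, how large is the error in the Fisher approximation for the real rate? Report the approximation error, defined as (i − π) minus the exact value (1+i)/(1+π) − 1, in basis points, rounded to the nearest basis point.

-145 basis points

Approximate: r ≈ 8.700% − 18.120% = -9.4200%
Exact: (1 + 0.0870)/(1 + 0.1812) − 1 = -7.9749%
Error = -9.4200% − (-7.9749%) = -1.4451% → -145 basis points.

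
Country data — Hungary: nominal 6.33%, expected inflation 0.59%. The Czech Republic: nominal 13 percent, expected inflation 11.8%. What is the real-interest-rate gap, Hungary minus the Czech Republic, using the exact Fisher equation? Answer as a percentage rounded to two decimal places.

Hungary: (1 + 0.0633)/(1 + 0.0059) − 1 = 5.7063%
The Czech Republic: (1 + 0.1300)/(1 + 0.1180) − 1 = 1.0733%
Differential = 5.7063% − 1.0733% = 4.6330% → 4.63%.

4.63%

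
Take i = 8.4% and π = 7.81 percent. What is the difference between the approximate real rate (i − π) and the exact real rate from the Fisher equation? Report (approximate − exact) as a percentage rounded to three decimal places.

Approximate: r ≈ 8.400% − 7.810% = 0.5900%
Exact: (1 + 0.0840)/(1 + 0.0781) − 1 = 0.5473%
Error = 0.5900% − 0.5473% = 0.0427% → 0.043%.

0.043%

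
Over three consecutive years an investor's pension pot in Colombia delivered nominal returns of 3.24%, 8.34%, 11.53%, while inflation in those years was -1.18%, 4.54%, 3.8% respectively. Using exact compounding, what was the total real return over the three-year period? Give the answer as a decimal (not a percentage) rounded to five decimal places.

0.16333

Compound the nominal returns: 1.0324 × 1.0834 × 1.1153 = 1.247465.
Compound inflation: 0.9882 × 1.0454 × 1.0380 = 1.072321.
Deflate: 1.247465 / 1.072321 = 1.163332.
Total real return = 1.163332 − 1 → 0.16333.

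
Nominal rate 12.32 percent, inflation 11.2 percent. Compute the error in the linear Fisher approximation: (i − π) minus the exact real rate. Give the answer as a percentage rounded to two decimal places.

Approximate: r ≈ 12.320% − 11.200% = 1.1200%
Exact: (1 + 0.1232)/(1 + 0.1120) − 1 = 1.0072%
Error = 1.1200% − 1.0072% = 0.1128% → 0.11%.

0.11%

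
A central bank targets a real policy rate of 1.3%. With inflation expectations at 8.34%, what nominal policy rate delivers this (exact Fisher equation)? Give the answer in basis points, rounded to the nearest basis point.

975 basis points

(1 + i) = (1 + r)(1 + π) = 1.01300 × 1.08340 = 1.0974842
i = 1.0974842 − 1, so the required nominal rate is 975 basis points.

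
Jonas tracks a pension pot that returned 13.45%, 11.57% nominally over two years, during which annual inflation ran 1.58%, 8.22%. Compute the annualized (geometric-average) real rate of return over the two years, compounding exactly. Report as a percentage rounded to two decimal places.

7.30%

Compound the nominal returns: 1.1345 × 1.1157 = 1.26576165.
Compound inflation: 1.0158 × 1.0822 = 1.09929876.
Deflate: 1.26576165 / 1.09929876 = 1.15142643.
Annualized real rate = 1.15142643^(1/2) − 1 = 7.3045% → 7.30%.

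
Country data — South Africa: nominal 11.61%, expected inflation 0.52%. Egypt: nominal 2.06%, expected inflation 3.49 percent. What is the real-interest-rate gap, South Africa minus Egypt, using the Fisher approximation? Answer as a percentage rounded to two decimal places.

South Africa: 11.61% − 0.52% = 11.090%
Egypt: 2.06% − 3.49% = -1.430%
Differential = 12.520% → 12.52%.

12.52%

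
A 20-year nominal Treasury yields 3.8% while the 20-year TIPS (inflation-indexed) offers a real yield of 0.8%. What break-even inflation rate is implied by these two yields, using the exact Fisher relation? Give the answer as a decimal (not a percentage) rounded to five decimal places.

0.02976

(1 + π) = (1 + i)/(1 + r) = 1.03800 / 1.00800 = 1.029762
Break-even inflation = 1.029762 − 1 → 0.02976.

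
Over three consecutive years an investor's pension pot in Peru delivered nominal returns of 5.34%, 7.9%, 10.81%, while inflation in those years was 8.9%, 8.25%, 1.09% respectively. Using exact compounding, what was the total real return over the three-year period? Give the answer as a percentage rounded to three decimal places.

Compound the nominal returns: 1.0534 × 1.0790 × 1.1081 = 1.259487.
Compound inflation: 1.0890 × 1.0825 × 1.0109 = 1.191692.
Deflate: 1.259487 / 1.191692 = 1.056890.
Total real return = 1.056890 − 1 → 5.689%.

5.689%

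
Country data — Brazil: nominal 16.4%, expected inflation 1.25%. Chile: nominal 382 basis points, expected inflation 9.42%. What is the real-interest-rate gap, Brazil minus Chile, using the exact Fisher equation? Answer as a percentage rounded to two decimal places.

Brazil: (1 + 0.1640)/(1 + 0.0125) − 1 = 14.9630%
Chile: (1 + 0.0382)/(1 + 0.0942) − 1 = -5.1179%
Differential = 14.9630% − (-5.1179%) = 20.0809% → 20.08%.

20.08%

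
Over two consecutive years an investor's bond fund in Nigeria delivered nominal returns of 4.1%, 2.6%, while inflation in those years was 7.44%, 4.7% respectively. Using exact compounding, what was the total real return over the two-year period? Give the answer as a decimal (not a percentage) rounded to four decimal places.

Compound the nominal returns: 1.0410 × 1.0260 = 1.068066.
Compound inflation: 1.0744 × 1.0470 = 1.124897.
Deflate: 1.068066 / 1.124897 = 0.949479.
Total real return = 0.949479 − 1 → -0.0505.

-0.0505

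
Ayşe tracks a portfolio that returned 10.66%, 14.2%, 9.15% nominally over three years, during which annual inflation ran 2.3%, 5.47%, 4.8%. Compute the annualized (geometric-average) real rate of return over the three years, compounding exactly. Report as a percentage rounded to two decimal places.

Nominal growth factor = 1.1066 × 1.1420 × 1.0915 = 1.37936915
Price-level growth factor = 1.0230 × 1.0547 × 1.0480 = 1.13074809
Real growth factor = 1.37936915 / 1.13074809 = 1.21987308
Annualized real rate = 1.21987308^(1/3) − 1 = 6.8493% → 6.85%.

6.85%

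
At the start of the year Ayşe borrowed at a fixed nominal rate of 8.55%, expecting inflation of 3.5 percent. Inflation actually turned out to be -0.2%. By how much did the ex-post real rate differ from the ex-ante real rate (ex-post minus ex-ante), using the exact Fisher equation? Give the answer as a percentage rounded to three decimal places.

3.888%

Ex-ante: (1 + 0.0855)/(1 + 0.0350) − 1 = 4.8792%
Ex-post: (1 + 0.0855)/(1 − 0.0020) − 1 = 8.7675%
Difference (ex-post − ex-ante) = 3.8883% → 3.888%.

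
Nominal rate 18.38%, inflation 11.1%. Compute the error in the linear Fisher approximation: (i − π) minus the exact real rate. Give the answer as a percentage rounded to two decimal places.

0.73%

Approximate: r ≈ 18.380% − 11.100% = 7.2800%
Exact: (1 + 0.1838)/(1 + 0.1110) − 1 = 6.5527%
Error = 7.2800% − 6.5527% = 0.7273% → 0.73%.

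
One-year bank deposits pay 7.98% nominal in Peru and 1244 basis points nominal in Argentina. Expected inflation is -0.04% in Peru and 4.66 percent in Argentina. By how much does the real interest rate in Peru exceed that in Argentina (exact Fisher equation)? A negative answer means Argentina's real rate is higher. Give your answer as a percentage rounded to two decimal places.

Peru: (1 + 0.0798)/(1 − 0.0004) − 1 = 8.0232%
Argentina: (1 + 0.1244)/(1 + 0.0466) − 1 = 7.4336%
Differential = 8.0232% − 7.4336% = 0.5896% → 0.59%.

0.59%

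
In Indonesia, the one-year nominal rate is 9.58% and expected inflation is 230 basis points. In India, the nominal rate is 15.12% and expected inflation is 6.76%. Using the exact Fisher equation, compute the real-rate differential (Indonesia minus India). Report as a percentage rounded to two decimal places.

-0.71%

Indonesia: (1 + 0.0958)/(1 + 0.0230) − 1 = 7.1163%
India: (1 + 0.1512)/(1 + 0.0676) − 1 = 7.8306%
Differential = 7.1163% − 7.8306% = -0.7143% → -0.71%.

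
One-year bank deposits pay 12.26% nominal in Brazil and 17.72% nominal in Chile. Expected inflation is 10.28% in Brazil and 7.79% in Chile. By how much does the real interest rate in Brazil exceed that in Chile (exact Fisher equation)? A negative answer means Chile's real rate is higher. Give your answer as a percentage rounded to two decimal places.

-7.42%

Brazil: (1 + 0.1226)/(1 + 0.1028) − 1 = 1.7954%
Chile: (1 + 0.1772)/(1 + 0.0779) − 1 = 9.2124%
Differential = 1.7954% − 9.2124% = -7.4169% → -7.42%.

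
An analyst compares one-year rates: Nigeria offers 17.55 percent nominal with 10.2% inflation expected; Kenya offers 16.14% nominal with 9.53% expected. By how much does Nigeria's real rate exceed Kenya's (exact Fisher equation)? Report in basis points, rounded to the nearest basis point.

Nigeria: (1 + 0.1755)/(1 + 0.1020) − 1 = 6.6697%
Kenya: (1 + 0.1614)/(1 + 0.0953) − 1 = 6.0349%
Differential = 6.6697% − 6.0349% = 0.6348% → 63 basis points.

63 basis points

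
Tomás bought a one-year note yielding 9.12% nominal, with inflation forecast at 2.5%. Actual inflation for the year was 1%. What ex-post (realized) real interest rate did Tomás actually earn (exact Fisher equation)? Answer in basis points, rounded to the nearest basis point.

Ex-post: (1 + 0.0912)/(1 + 0.0100) − 1 = 8.0396%
So the realized real rate is 804 basis points.

804 basis points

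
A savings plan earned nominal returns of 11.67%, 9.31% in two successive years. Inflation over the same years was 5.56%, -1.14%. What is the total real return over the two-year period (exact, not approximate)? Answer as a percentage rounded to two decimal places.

Compound the nominal returns: 1.1167 × 1.0931 = 1.220665.
Compound inflation: 1.0556 × 0.9886 = 1.043566.
Deflate: 1.220665 / 1.043566 = 1.169705.
Total real return = 1.169705 − 1 → 16.97%.

16.97%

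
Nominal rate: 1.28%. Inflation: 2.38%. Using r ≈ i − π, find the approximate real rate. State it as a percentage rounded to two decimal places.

-1.10%

r ≈ i − π = 1.28% − 2.38% = -1.10%.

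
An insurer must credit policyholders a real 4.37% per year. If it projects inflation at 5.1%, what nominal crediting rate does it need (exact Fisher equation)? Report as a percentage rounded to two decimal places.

(1 + i) = (1 + r)(1 + π) = 1.04370 × 1.05100 = 1.0969287
i = 1.0969287 − 1, so the required nominal rate is 9.69%.

9.69%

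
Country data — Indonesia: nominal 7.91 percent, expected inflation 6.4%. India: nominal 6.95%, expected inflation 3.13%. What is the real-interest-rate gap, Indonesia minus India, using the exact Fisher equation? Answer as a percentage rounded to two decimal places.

-2.28%

Indonesia: (1 + 0.0791)/(1 + 0.0640) − 1 = 1.4192%
India: (1 + 0.0695)/(1 + 0.0313) − 1 = 3.7041%
Differential = 1.4192% − 3.7041% = -2.2849% → -2.28%.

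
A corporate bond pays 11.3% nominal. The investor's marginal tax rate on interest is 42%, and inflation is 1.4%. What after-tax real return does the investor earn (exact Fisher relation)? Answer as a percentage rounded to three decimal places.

5.083%

After-tax nominal return = 11.3% × (1 − 0.42) = 6.5540%.
1 + r = 1.06554 / 1.01400 = 1.050828
After-tax real rate = 1.050828 − 1 → 5.083%.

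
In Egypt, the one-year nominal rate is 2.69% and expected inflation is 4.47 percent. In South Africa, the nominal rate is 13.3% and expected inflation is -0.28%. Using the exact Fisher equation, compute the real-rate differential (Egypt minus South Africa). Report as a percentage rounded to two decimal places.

Egypt: (1 + 0.0269)/(1 + 0.0447) − 1 = -1.7038%
South Africa: (1 + 0.1330)/(1 − 0.0028) − 1 = 13.6181%
Differential = -1.7038% − 13.6181% = -15.3220% → -15.32%.

-15.32%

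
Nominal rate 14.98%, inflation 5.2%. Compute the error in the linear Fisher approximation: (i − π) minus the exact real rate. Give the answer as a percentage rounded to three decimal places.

Approximate: r ≈ 14.980% − 5.200% = 9.7800%
Exact: (1 + 0.1498)/(1 + 0.0520) − 1 = 9.2966%
Error = 9.7800% − 9.2966% = 0.4834% → 0.483%.

0.483%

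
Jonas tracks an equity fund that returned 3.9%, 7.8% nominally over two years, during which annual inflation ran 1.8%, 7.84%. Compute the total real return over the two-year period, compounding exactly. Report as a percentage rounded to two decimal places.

2.03%

Compound the nominal returns: 1.0390 × 1.0780 = 1.1200420.
Compound inflation: 1.0180 × 1.0784 = 1.0978112.
Deflate: 1.1200420 / 1.0978112 = 1.0202501.
Total real return = 1.0202501 − 1 → 2.03%.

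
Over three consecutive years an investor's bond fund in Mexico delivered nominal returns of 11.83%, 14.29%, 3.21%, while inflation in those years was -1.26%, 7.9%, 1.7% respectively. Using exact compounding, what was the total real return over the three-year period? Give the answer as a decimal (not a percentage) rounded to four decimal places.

Nominal growth factor = 1.1183 × 1.1429 × 1.0321 = 1.319132
Price-level growth factor = 0.9874 × 1.0790 × 1.0170 = 1.083516
Real growth factor = 1.319132 / 1.083516 = 1.217455
Total real return = 1.217455 − 1 → 0.2175.

0.2175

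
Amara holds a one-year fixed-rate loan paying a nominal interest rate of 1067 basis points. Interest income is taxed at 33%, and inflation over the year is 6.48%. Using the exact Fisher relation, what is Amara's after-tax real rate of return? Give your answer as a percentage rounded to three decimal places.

0.628%

After-tax nominal return = 10.67% × (1 − 0.33) = 7.1489%.
1 + r = 1.071489 / 1.06480 = 1.006282
After-tax real rate = 1.006282 − 1 → 0.628%.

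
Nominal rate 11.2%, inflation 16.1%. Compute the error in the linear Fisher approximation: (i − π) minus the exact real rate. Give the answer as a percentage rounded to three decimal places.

Approximate: r ≈ 11.200% − 16.100% = -4.9000%
Exact: (1 + 0.1120)/(1 + 0.1610) − 1 = -4.2204996%
Error = -4.9000% − (-4.2204996%) = -0.6795004% → -0.680%.

-0.680%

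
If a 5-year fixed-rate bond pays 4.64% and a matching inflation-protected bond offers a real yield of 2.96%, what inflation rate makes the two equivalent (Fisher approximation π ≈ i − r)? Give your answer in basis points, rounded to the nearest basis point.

π ≈ i − r = 4.64% − 2.96% → 168 basis points.

168 basis points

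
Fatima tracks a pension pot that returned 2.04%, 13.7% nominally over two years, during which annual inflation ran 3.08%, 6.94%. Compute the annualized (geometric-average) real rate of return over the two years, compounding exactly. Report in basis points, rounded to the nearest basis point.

Nominal growth factor = 1.0204 × 1.1370 = 1.16019480
Price-level growth factor = 1.0308 × 1.0694 = 1.10233752
Real growth factor = 1.16019480 / 1.10233752 = 1.05248599
Annualized real rate = 1.05248599^(1/2) − 1 = 2.5907% → 259 basis points.

259 basis points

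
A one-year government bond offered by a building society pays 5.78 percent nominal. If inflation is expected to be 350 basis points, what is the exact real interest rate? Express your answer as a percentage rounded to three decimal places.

2.203%

By the Fisher equation, 1 + r = (1 + i)/(1 + π).
1 + r = 1.05780 / 1.03500 = 1.022029
r = 1.022029 − 1 = 2.2029%, i.e. 2.203%.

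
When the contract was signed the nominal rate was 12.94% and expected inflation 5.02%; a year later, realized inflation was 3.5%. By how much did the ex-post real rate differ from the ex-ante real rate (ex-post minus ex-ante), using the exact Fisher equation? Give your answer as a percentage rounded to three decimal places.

Ex-ante: (1 + 0.1294)/(1 + 0.0502) − 1 = 7.5414%
Ex-post: (1 + 0.1294)/(1 + 0.0350) − 1 = 9.1208%
Difference (ex-post − ex-ante) = 1.5794% → 1.579%.

1.579%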